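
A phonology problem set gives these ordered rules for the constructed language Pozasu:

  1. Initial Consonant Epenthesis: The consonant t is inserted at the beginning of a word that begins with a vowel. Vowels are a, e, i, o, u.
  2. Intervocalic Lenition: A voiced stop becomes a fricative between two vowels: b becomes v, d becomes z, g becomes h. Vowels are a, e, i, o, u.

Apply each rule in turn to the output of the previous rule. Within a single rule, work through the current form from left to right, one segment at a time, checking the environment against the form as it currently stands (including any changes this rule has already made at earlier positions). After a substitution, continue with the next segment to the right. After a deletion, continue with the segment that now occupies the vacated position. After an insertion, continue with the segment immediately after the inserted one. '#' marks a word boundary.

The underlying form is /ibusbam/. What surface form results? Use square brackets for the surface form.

1 Initial Consonant Epenthesis: [ibusbam] → [tibusbam]
2 Intervocalic Lenition: [tibusbam] → [tivusbam]

[tivusbam]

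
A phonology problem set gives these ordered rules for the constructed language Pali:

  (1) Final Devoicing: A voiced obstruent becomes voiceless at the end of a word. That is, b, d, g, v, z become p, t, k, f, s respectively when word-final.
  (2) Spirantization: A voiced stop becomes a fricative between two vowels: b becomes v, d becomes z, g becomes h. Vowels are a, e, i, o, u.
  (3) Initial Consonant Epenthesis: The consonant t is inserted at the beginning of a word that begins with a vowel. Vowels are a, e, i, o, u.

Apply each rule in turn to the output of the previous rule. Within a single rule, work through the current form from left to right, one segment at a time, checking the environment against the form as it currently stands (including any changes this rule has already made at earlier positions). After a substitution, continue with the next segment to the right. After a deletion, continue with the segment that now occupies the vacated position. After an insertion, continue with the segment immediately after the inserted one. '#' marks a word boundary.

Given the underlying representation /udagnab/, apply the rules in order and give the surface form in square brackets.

(1) Final Devoicing: [udagnab] → [udagnap]
(2) Spirantization: [udagnap] → [uzagnap]
(3) Initial Consonant Epenthesis: [uzagnap] → [tuzagnap]

[tuzagnap]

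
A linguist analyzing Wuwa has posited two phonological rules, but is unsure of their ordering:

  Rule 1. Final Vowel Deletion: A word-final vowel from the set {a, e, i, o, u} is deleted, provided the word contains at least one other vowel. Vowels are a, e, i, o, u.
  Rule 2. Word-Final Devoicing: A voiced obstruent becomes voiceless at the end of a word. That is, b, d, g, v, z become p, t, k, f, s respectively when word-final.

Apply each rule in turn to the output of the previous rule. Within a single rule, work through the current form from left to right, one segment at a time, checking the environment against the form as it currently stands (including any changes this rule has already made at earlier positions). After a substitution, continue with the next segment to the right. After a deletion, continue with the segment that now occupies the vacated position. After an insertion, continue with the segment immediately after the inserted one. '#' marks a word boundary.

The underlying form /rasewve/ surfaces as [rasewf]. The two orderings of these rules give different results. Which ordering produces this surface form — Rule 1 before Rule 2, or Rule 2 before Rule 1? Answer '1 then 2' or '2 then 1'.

1 then 2

Order 1 then 2:
  1 Final Vowel Deletion: [rasewve] → [rasewv]
  2 Word-Final Devoicing: [rasewv] → [rasewf]
  result: [rasewf]
Order 2 then 1:
  2 Word-Final Devoicing: no change — [rasewve]
  1 Final Vowel Deletion: [rasewve] → [rasewv]
  result: [rasewv]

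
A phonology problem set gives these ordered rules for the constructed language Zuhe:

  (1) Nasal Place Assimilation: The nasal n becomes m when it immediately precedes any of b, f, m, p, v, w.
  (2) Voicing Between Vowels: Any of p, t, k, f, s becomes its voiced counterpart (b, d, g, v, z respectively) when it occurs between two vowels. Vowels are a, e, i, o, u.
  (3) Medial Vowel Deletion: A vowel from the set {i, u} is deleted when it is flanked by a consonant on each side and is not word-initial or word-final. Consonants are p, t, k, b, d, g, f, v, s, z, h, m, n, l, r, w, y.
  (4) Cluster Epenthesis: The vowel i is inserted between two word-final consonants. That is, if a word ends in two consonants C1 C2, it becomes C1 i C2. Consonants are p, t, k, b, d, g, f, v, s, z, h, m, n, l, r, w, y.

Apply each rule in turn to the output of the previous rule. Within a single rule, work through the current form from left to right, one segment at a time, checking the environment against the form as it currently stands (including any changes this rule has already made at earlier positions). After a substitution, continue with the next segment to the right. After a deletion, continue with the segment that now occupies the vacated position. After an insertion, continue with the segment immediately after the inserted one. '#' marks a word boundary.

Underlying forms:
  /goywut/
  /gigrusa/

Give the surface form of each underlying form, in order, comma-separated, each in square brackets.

/goywut/:
  (1) Nasal Place Assimilation: no change — [goywut]
  (2) Voicing Between Vowels: no change — [goywut]
  (3) Medial Vowel Deletion: [goywut] → [goywt]
  (4) Cluster Epenthesis: [goywt] → [goywit]
/gigrusa/:
  (1) Nasal Place Assimilation: no change — [gigrusa]
  (2) Voicing Between Vowels: [gigrusa] → [gigruza]
  (3) Medial Vowel Deletion: [gigruza] → [ggrza]
  (4) Cluster Epenthesis: no change — [ggrza]

[goywit], [ggrza]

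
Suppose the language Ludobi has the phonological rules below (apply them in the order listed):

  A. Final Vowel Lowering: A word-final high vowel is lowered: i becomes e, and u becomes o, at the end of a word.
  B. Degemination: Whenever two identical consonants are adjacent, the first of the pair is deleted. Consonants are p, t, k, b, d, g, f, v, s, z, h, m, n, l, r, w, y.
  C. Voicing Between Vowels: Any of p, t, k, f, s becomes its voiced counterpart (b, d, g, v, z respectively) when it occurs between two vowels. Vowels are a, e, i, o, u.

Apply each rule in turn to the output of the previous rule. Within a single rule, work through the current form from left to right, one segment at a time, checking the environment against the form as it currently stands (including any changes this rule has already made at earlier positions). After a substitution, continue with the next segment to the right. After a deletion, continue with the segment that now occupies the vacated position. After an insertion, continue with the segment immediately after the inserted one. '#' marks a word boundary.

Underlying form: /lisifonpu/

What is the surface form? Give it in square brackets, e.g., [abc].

[lizivonpo]

A Final Vowel Lowering: [lisifonpu] → [lisifonpo]
B Degemination: no change — [lisifonpo]
C Voicing Between Vowels: [lisifonpo] → [lizivonpo]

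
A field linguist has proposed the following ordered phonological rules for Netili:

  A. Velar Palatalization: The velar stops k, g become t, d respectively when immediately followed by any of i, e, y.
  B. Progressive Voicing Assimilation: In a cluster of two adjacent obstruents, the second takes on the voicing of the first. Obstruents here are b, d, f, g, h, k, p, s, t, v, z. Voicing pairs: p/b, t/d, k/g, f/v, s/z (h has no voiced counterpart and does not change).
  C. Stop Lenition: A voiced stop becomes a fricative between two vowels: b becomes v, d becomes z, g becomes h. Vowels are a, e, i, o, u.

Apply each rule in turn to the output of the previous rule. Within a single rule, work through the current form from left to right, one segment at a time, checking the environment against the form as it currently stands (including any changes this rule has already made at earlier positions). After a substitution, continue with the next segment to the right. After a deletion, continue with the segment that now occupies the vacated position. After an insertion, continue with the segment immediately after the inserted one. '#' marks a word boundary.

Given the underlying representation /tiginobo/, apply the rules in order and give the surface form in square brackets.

A Velar Palatalization: [tiginobo] → [tidinobo]
B Progressive Voicing Assimilation: no change — [tidinobo]
C Stop Lenition: [tidinobo] → [tizinovo]

[tizinovo]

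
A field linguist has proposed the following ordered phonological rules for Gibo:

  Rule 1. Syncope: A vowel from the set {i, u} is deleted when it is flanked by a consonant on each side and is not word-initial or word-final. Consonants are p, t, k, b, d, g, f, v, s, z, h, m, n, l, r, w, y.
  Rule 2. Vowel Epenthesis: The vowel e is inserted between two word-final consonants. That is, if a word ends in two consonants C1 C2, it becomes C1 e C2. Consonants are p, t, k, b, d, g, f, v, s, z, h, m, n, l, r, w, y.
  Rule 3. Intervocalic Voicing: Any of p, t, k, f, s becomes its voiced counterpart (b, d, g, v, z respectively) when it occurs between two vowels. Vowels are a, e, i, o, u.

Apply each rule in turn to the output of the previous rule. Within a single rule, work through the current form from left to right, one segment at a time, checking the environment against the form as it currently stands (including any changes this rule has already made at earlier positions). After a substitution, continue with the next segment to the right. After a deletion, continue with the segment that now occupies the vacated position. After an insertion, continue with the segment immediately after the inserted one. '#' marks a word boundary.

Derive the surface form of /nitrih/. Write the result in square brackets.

Rule 1 Syncope: [nitrih] → [ntrh]
Rule 2 Vowel Epenthesis: [ntrh] → [ntreh]
Rule 3 Intervocalic Voicing: no change — [ntreh]

[ntreh]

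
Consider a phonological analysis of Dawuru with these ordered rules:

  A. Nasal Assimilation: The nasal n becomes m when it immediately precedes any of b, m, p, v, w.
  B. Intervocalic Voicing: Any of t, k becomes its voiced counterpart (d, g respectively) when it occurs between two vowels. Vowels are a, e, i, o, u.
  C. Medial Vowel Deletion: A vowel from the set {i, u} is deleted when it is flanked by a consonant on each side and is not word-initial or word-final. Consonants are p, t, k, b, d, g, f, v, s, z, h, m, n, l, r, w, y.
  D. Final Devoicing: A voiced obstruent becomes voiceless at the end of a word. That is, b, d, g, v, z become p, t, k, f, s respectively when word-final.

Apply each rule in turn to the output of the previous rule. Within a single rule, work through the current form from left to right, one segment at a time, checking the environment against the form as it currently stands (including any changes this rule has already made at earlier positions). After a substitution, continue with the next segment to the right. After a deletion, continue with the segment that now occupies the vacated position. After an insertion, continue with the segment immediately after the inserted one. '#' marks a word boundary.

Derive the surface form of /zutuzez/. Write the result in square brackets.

[zdzes]

A Nasal Assimilation: no change — [zutuzez]
B Intervocalic Voicing: [zutuzez] → [zuduzez]
C Medial Vowel Deletion: [zuduzez] → [zdzez]
D Final Devoicing: [zdzez] → [zdzes]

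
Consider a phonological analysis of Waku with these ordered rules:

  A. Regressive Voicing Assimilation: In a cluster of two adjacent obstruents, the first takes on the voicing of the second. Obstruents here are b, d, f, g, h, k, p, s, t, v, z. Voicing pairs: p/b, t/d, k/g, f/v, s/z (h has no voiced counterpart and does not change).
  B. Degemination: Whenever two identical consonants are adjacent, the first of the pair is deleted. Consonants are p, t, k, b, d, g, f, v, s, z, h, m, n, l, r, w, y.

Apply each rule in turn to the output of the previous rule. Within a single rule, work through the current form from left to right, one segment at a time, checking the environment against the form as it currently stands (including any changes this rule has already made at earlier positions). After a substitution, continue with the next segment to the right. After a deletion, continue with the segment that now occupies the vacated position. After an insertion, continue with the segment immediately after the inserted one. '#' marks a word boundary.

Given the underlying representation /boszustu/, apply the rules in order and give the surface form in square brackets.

A Regressive Voicing Assimilation: [boszustu] → [bozzustu]
B Degemination: [bozzustu] → [bozustu]

[bozustu]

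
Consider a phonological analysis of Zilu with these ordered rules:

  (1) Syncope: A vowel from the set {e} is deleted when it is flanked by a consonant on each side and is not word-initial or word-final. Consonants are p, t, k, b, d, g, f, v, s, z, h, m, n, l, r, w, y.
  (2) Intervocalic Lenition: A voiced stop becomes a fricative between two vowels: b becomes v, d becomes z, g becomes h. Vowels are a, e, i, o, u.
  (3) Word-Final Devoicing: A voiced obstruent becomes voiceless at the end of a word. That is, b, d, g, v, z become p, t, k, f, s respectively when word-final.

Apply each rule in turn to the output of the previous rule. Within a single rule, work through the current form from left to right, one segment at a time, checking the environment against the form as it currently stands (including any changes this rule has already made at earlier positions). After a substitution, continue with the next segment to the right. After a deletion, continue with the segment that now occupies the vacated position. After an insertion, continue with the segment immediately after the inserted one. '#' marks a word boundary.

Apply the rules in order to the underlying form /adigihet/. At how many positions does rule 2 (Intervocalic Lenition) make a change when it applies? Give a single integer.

2

(1) Syncope: [adigihet] → [adigiht]
(2) Intervocalic Lenition: [adigiht] → [azihiht]
(3) Word-Final Devoicing: no change — [azihiht]
Rule 2 changed 2 position(s).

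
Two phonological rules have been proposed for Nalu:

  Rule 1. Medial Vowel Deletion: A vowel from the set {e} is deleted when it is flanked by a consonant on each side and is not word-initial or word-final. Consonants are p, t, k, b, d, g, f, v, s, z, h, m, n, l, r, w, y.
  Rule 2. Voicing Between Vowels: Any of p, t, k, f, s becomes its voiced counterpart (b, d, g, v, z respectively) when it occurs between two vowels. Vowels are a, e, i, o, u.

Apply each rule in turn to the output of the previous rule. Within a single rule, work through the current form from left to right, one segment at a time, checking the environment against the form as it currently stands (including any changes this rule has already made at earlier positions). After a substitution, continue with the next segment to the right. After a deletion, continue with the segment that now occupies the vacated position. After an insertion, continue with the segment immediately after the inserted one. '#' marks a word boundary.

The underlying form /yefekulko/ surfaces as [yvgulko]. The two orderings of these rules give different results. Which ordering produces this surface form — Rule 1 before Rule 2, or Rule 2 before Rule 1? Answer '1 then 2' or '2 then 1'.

2 then 1

Order 1 then 2:
  1 Medial Vowel Deletion: [yefekulko] → [yfkulko]
  2 Voicing Between Vowels: no change — [yfkulko]
  result: [yfkulko]
Order 2 then 1:
  2 Voicing Between Vowels: [yefekulko] → [yevegulko]
  1 Medial Vowel Deletion: [yevegulko] → [yvgulko]
  result: [yvgulko]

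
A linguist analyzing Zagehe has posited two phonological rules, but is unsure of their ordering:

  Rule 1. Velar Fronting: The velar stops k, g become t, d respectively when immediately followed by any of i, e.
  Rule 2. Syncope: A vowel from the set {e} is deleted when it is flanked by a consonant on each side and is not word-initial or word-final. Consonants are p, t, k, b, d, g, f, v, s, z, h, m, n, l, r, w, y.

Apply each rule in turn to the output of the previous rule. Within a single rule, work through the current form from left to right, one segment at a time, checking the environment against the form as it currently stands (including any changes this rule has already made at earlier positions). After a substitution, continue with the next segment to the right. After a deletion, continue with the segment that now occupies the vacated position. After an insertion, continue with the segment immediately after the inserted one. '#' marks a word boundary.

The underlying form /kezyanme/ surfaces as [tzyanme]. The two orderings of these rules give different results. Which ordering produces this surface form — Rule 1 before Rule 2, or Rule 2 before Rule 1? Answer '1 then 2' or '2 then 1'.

1 then 2

Order 1 then 2:
  1 Velar Fronting: [kezyanme] → [tezyanme]
  2 Syncope: [tezyanme] → [tzyanme]
  result: [tzyanme]
Order 2 then 1:
  2 Syncope: [kezyanme] → [kzyanme]
  1 Velar Fronting: no change — [kzyanme]
  result: [kzyanme]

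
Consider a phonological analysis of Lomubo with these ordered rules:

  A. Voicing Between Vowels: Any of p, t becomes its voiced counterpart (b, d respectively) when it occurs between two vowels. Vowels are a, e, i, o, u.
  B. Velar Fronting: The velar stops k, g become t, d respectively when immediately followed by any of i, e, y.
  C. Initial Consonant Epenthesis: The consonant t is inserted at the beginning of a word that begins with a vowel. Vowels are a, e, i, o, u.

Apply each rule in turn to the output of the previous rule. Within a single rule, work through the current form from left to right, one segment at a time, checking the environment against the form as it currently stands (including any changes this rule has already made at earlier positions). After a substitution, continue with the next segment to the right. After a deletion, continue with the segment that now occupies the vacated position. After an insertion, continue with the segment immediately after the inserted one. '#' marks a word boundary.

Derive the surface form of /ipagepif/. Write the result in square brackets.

A Voicing Between Vowels: [ipagepif] → [ibagebif]
B Velar Fronting: [ibagebif] → [ibadebif]
C Initial Consonant Epenthesis: [ibadebif] → [tibadebif]

[tibadebif]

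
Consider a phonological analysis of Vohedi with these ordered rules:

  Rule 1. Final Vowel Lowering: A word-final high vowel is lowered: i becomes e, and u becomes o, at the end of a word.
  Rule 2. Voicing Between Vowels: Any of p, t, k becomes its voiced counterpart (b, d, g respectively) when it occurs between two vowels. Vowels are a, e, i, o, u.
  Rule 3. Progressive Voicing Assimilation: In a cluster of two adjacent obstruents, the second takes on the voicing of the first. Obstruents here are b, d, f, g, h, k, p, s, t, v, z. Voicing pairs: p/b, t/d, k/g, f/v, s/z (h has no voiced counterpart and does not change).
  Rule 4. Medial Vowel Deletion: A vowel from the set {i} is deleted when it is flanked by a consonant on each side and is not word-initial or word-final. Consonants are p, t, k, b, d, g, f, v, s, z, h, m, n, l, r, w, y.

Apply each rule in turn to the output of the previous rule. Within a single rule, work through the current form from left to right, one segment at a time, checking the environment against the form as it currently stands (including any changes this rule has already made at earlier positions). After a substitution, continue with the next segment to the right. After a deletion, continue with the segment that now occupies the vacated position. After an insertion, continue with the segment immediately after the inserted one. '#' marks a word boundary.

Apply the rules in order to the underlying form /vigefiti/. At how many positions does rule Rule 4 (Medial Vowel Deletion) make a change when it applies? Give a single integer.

2

Rule 1 Final Vowel Lowering: [vigefiti] → [vigefite]
Rule 2 Voicing Between Vowels: [vigefite] → [vigefide]
Rule 3 Progressive Voicing Assimilation: no change — [vigefide]
Rule 4 Medial Vowel Deletion: [vigefide] → [vgefde]
Rule Rule 4 changed 2 position(s).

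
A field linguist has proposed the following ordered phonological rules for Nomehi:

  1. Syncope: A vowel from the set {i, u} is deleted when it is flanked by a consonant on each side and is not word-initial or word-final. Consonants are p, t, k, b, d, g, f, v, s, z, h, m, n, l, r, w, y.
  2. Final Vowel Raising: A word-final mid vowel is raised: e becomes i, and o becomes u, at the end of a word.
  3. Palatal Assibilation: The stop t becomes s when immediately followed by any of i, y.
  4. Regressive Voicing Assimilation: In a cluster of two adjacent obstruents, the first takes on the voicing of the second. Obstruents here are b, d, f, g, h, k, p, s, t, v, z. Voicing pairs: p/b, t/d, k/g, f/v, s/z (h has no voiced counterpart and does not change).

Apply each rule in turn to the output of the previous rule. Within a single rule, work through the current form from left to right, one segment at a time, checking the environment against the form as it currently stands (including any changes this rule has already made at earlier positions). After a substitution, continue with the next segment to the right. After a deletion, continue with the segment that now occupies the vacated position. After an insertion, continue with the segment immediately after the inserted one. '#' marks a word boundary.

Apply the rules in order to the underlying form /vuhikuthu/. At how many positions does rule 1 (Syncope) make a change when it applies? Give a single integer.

1 Syncope: [vuhikuthu] → [vhkthu]
2 Final Vowel Raising: no change — [vhkthu]
3 Palatal Assibilation: no change — [vhkthu]
4 Regressive Voicing Assimilation: [vhkthu] → [fhkthu]
Rule 1 changed 3 position(s).

3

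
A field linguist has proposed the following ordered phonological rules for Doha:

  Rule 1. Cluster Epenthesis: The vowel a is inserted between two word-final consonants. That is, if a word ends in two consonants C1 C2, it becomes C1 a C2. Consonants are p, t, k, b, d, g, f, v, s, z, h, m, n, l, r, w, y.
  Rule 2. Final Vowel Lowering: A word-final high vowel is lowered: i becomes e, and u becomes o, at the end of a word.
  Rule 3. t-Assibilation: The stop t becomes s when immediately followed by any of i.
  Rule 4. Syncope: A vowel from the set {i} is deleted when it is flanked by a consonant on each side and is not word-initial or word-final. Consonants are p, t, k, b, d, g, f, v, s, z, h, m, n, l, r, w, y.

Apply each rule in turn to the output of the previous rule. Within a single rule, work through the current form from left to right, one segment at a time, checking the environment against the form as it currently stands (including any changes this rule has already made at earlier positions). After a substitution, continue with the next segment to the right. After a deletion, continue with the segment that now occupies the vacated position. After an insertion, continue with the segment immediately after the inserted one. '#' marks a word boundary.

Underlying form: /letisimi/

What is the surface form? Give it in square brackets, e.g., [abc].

Rule 1 Cluster Epenthesis: no change — [letisimi]
Rule 2 Final Vowel Lowering: [letisimi] → [letisime]
Rule 3 t-Assibilation: [letisime] → [lesisime]
Rule 4 Syncope: [lesisime] → [lessme]

[lessme]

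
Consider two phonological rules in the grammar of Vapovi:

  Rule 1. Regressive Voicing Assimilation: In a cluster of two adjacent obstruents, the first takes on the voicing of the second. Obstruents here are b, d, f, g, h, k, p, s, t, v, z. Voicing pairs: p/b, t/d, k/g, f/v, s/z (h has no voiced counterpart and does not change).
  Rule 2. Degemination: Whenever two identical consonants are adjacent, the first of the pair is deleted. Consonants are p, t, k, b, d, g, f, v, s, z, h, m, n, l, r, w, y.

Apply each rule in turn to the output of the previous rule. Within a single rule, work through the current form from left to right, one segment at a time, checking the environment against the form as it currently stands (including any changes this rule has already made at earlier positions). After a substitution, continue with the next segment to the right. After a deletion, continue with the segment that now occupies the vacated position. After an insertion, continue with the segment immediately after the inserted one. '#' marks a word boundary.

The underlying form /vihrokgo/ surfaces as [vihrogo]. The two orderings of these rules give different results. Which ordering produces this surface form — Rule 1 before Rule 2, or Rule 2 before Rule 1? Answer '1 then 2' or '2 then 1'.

Order 1 then 2:
  1 Regressive Voicing Assimilation: [vihrokgo] → [vihroggo]
  2 Degemination: [vihroggo] → [vihrogo]
  result: [vihrogo]
Order 2 then 1:
  2 Degemination: no change — [vihrokgo]
  1 Regressive Voicing Assimilation: [vihrokgo] → [vihroggo]
  result: [vihroggo]

1 then 2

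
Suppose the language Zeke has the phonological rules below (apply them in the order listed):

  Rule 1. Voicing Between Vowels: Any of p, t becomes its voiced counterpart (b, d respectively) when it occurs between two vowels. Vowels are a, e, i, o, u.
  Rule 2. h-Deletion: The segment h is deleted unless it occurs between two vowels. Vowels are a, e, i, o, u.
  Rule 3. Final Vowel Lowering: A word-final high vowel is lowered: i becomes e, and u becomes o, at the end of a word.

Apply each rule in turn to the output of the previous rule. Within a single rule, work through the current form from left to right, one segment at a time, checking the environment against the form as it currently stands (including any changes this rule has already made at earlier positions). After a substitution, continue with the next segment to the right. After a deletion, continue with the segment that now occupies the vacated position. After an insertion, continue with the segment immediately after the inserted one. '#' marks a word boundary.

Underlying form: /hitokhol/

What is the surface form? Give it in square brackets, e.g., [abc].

[idokol]

Rule 1 Voicing Between Vowels: [hitokhol] → [hidokhol]
Rule 2 h-Deletion: [hidokhol] → [idokol]
Rule 3 Final Vowel Lowering: no change — [idokol]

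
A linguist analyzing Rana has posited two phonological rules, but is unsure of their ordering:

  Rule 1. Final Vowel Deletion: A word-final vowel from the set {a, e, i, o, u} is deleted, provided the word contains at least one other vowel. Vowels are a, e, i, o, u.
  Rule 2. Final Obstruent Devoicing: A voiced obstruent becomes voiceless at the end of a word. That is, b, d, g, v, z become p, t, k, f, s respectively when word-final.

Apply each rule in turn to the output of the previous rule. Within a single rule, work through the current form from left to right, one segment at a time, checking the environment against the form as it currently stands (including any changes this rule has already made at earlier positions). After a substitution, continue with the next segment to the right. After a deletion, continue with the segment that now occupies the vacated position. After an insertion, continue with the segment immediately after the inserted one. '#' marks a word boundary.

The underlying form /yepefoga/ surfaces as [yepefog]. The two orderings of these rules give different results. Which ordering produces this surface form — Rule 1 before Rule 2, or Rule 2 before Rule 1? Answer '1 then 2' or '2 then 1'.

2 then 1

Order 1 then 2:
  1 Final Vowel Deletion: [yepefoga] → [yepefog]
  2 Final Obstruent Devoicing: [yepefog] → [yepefok]
  result: [yepefok]
Order 2 then 1:
  2 Final Obstruent Devoicing: no change — [yepefoga]
  1 Final Vowel Deletion: [yepefoga] → [yepefog]
  result: [yepefog]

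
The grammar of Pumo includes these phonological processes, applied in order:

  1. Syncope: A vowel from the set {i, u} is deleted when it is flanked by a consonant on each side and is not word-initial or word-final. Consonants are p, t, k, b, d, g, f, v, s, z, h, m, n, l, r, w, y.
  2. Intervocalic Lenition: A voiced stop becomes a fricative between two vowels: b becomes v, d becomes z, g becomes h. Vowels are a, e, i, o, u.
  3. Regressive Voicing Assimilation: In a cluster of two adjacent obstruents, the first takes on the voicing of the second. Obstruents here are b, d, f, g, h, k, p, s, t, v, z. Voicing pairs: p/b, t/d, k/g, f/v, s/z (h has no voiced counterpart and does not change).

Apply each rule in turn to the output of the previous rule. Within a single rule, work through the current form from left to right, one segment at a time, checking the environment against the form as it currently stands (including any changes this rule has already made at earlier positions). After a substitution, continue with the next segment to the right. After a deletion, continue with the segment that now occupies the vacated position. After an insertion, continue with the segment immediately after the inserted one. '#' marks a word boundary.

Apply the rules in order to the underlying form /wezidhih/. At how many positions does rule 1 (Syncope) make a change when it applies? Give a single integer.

2

1 Syncope: [wezidhih] → [wezdhh]
2 Intervocalic Lenition: no change — [wezdhh]
3 Regressive Voicing Assimilation: [wezdhh] → [wezthh]
Rule 1 changed 2 position(s).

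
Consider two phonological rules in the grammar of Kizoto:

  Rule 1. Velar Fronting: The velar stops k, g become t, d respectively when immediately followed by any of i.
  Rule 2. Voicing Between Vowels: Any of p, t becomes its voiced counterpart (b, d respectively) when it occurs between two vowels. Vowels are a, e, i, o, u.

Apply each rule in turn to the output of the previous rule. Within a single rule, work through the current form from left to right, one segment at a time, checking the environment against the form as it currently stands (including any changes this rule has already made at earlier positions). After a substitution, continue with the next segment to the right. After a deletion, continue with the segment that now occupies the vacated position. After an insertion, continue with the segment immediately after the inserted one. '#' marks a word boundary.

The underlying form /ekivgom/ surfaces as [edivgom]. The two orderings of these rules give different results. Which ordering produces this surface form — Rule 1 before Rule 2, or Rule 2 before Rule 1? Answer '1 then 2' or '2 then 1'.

1 then 2

Order 1 then 2:
  1 Velar Fronting: [ekivgom] → [etivgom]
  2 Voicing Between Vowels: [etivgom] → [edivgom]
  result: [edivgom]
Order 2 then 1:
  2 Voicing Between Vowels: no change — [ekivgom]
  1 Velar Fronting: [ekivgom] → [etivgom]
  result: [etivgom]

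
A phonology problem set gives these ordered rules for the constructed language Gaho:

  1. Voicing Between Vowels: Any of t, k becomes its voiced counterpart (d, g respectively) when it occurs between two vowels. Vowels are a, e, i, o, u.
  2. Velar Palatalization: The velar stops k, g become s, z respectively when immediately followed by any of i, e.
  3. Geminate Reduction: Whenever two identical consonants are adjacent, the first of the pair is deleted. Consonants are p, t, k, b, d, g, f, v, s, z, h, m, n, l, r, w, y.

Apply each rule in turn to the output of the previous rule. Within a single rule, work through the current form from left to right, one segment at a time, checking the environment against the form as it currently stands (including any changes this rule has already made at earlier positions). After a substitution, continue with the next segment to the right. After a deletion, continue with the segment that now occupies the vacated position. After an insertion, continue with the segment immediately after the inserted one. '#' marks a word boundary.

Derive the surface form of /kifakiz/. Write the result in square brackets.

1 Voicing Between Vowels: [kifakiz] → [kifagiz]
2 Velar Palatalization: [kifagiz] → [sifaziz]
3 Geminate Reduction: no change — [sifaziz]

[sifaziz]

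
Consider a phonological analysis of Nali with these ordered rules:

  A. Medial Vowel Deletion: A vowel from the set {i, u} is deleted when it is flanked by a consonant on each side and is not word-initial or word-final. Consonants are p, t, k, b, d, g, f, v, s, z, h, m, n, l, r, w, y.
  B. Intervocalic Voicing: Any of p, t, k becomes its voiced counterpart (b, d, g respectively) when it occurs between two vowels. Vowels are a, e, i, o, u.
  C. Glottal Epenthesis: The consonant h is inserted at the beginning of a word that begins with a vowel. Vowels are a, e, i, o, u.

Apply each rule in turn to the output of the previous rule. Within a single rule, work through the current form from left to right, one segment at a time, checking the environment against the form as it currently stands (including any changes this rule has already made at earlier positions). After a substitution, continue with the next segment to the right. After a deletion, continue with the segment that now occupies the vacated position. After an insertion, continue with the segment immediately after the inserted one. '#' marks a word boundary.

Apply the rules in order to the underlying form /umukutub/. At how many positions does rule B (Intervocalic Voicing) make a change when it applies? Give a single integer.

0

A Medial Vowel Deletion: [umukutub] → [umktb]
B Intervocalic Voicing: no change — [umktb]
C Glottal Epenthesis: [umktb] → [humktb]
Rule B changed 0 position(s).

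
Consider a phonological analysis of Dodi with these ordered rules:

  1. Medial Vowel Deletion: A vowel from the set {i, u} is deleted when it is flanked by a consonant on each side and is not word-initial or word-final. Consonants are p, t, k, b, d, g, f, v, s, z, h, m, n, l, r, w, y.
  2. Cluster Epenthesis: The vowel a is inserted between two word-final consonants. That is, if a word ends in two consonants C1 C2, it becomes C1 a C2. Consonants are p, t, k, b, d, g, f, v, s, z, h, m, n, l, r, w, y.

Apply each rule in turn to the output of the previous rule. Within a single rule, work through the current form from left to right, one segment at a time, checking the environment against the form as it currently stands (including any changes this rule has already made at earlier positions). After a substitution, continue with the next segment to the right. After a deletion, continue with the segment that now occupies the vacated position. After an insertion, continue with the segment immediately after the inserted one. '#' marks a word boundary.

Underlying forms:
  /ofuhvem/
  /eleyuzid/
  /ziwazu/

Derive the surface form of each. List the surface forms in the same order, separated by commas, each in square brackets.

/ofuhvem/:
  1 Medial Vowel Deletion: [ofuhvem] → [ofhvem]
  2 Cluster Epenthesis: no change — [ofhvem]
/eleyuzid/:
  1 Medial Vowel Deletion: [eleyuzid] → [eleyzd]
  2 Cluster Epenthesis: [eleyzd] → [eleyzad]
/ziwazu/:
  1 Medial Vowel Deletion: [ziwazu] → [zwazu]
  2 Cluster Epenthesis: no change — [zwazu]

[ofhvem], [eleyzad], [zwazu]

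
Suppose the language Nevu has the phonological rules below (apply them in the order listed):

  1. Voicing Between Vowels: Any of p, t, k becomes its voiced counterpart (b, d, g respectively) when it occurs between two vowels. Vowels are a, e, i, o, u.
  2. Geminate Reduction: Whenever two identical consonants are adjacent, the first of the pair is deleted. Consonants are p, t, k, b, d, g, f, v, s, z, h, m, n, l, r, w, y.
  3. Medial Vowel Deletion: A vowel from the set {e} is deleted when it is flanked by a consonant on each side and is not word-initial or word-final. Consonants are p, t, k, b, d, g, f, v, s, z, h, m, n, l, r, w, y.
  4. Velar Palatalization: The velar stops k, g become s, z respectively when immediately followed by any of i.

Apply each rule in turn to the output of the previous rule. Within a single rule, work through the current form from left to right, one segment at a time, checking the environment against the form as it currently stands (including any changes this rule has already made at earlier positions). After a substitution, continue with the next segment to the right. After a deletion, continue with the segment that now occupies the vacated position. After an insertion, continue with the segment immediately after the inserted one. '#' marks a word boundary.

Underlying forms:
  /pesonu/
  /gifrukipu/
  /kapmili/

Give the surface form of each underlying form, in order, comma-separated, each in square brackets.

/pesonu/:
  1 Voicing Between Vowels: no change — [pesonu]
  2 Geminate Reduction: no change — [pesonu]
  3 Medial Vowel Deletion: [pesonu] → [psonu]
  4 Velar Palatalization: no change — [psonu]
/gifrukipu/:
  1 Voicing Between Vowels: [gifrukipu] → [gifrugibu]
  2 Geminate Reduction: no change — [gifrugibu]
  3 Medial Vowel Deletion: no change — [gifrugibu]
  4 Velar Palatalization: [gifrugibu] → [zifruzibu]
/kapmili/:
  1 Voicing Between Vowels: no change — [kapmili]
  2 Geminate Reduction: no change — [kapmili]
  3 Medial Vowel Deletion: no change — [kapmili]
  4 Velar Palatalization: no change — [kapmili]

[psonu], [zifruzibu], [kapmili]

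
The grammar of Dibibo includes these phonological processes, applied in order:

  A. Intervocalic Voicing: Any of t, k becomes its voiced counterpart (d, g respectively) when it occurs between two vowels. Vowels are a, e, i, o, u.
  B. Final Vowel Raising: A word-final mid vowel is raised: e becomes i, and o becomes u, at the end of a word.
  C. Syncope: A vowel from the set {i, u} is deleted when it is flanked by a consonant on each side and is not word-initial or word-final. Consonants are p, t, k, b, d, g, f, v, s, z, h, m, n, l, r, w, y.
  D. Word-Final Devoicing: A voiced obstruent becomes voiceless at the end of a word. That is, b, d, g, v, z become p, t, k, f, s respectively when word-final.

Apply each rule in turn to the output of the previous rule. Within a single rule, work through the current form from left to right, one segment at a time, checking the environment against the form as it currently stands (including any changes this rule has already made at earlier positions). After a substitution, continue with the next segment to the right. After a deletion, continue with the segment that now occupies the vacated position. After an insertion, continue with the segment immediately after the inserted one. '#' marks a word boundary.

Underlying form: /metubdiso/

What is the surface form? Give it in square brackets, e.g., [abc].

[medbdsu]

A Intervocalic Voicing: [metubdiso] → [medubdiso]
B Final Vowel Raising: [medubdiso] → [medubdisu]
C Syncope: [medubdisu] → [medbdsu]
D Word-Final Devoicing: no change — [medbdsu]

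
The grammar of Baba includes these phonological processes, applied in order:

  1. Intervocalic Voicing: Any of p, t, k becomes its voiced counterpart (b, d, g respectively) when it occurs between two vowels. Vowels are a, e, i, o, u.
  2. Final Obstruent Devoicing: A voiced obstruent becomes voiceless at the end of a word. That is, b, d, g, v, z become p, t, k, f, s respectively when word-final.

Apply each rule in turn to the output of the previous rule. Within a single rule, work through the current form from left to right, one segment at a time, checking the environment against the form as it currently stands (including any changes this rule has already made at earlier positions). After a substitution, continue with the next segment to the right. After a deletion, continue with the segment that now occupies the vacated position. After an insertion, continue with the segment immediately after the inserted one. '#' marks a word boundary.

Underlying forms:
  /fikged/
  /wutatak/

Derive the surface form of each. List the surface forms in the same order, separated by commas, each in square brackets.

/fikged/:
  1 Intervocalic Voicing: no change — [fikged]
  2 Final Obstruent Devoicing: [fikged] → [fikget]
/wutatak/:
  1 Intervocalic Voicing: [wutatak] → [wudadak]
  2 Final Obstruent Devoicing: no change — [wudadak]

[fikget], [wudadak]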